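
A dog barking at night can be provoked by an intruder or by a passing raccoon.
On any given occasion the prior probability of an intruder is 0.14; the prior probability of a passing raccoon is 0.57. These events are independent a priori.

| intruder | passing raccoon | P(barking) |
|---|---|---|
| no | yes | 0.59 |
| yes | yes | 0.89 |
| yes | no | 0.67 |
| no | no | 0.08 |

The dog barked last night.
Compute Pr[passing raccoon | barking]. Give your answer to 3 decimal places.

Pr[passing raccoon | barking] ≈ 0.837

Numerator (weight on configurations with passing raccoon): 0.289218 + 0.071022 = 0.360240
Denominator P(barking): 0.08·0.86·0.43 + 0.59·0.86·0.57 + 0.67·0.14·0.43 + 0.89·0.14·0.57 = 0.430158
Posterior = 0.360240 / 0.430158 ≈ 0.837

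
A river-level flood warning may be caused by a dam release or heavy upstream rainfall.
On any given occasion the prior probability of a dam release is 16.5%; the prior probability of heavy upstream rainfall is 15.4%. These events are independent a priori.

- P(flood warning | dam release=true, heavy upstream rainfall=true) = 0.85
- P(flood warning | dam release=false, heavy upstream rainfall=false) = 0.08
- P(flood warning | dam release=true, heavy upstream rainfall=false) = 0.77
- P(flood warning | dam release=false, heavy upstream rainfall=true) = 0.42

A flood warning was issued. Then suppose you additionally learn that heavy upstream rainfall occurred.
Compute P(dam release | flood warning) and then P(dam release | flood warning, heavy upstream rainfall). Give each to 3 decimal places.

P(dam release | flood warning) ≈ 0.539; P(dam release | flood warning, heavy upstream rainfall) ≈ 0.286

P(flood warning) = 0.08*0.835*0.846 + 0.42*0.835*0.154 + 0.77*0.165*0.846 + 0.85*0.165*0.154 = 0.056513 + 0.054008 + 0.107484 + 0.021599 = 0.239604
Of this, 0.129083 comes from 0.107484 + 0.021599 (the dam release=true cases).
So P(dam release | flood warning) = 0.129083/0.239604 ≈ 0.539.

Now condition on the additional information:
Enumerate both values of dam release and weight by the priors:
  P(flood warning | heavy upstream rainfall) = 0.42·0.835 + 0.85·0.165
        = 0.350700 + 0.140250 = 0.490950
Keeping only the dam release-present terms gives 0.140250, so
  P(dam release | flood warning, heavy upstream rainfall) = 0.140250 / 0.490950 ≈ 0.286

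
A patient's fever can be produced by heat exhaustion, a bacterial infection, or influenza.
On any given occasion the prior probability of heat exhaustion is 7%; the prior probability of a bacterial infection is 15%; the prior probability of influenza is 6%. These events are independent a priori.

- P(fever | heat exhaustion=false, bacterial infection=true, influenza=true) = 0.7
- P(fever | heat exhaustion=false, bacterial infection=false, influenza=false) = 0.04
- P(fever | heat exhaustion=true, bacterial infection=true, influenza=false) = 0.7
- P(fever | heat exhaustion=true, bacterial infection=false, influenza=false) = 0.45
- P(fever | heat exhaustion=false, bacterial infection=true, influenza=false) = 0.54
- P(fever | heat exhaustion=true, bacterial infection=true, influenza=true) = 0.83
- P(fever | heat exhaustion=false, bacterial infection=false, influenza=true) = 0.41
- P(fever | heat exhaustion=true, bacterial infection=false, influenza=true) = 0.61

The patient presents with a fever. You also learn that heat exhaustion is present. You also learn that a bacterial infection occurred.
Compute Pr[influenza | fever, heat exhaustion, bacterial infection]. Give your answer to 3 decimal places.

Weight on influenza=true, given the evidence: 0.83×0.06 = 0.049800
Denominator P(fever | heat exhaustion, bacterial infection): 0.7×0.94 + 0.83×0.06 = 0.707800
Posterior = 0.049800 / 0.707800 ≈ 0.070

Pr[influenza | fever, heat exhaustion, bacterial infection] ≈ 0.070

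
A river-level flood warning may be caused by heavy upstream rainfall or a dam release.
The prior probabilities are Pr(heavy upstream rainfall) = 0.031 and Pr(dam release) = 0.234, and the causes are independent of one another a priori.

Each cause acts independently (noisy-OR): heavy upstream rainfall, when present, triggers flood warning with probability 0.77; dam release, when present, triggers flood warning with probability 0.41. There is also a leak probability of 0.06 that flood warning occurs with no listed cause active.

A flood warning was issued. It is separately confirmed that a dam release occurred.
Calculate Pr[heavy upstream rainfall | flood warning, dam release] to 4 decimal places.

Under noisy-OR, P(flood warning | causes) = 1 − (1−0.06)·∏(1−qᵢ) over the active causes.
P(flood warning | dam release) = 0.4454*0.969 + 0.872442*0.031 = 0.431593 + 0.027046 = 0.458639
Restricting to configurations with heavy upstream rainfall present: 0.872442*0.031 = 0.027046.
Hence the posterior is 0.027046/0.458639 ≈ 0.0590.

Pr[heavy upstream rainfall | flood warning, dam release] ≈ 0.0590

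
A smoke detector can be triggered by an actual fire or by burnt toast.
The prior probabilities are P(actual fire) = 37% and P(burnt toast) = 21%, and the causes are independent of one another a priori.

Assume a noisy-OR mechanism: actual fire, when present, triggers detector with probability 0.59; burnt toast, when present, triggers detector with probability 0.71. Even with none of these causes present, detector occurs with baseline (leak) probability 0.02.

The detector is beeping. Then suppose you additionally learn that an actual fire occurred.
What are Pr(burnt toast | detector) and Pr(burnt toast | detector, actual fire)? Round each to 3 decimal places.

Pr(burnt toast | detector) ≈ 0.469; Pr(burnt toast | detector, actual fire) ≈ 0.282

Under noisy-OR, P(detector | causes) = 1 − (1−0.02)·∏(1−qᵢ) over the active causes.
For the numerator, keep only burnt toast=true terms: 0.094700 + 0.068646 = 0.163346
Normalizer over all consistent configurations: 0.02*0.63*0.79 + 0.7158*0.63*0.21 + 0.5982*0.37*0.79 + 0.883478*0.37*0.21 = 0.348154
P(burnt toast | detector) = 0.163346/0.348154 ≈ 0.469

With the extra evidence:
By total probability over both values of burnt toast:
  P(detector | actual fire) = 0.5982·0.79 + 0.883478·0.21
        = 0.472578 + 0.185530 = 0.658108
The terms with burnt toast present sum to 0.185530, so
  P(burnt toast | detector, actual fire) = 0.185530 / 0.658108 ≈ 0.282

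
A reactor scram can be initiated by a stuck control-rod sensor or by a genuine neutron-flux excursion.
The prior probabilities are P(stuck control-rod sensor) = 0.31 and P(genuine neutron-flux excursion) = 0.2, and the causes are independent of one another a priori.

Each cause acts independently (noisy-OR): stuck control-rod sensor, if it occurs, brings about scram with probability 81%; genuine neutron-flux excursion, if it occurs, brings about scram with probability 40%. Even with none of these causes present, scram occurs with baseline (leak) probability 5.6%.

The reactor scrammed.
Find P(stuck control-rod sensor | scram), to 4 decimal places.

Under noisy-OR, P(scram | causes) = 1 − (1−0.056)·∏(1−qᵢ) over the active causes.
Sum P(scram|·) weighted by the priors over the 4 (stuck control-rod sensor, genuine neutron-flux excursion) configurations:
  P(scram) = 0.056*0.69*0.8 + 0.4336*0.69*0.2 + 0.82064*0.31*0.8 + 0.892384*0.31*0.2
        = 0.030912 + 0.059837 + 0.203519 + 0.055328 = 0.349596
Configurations with stuck control-rod sensor contribute 0.258847, so
  P(stuck control-rod sensor | scram) = 0.258847 / 0.349596 ≈ 0.7404

P(stuck control-rod sensor | scram) ≈ 0.7404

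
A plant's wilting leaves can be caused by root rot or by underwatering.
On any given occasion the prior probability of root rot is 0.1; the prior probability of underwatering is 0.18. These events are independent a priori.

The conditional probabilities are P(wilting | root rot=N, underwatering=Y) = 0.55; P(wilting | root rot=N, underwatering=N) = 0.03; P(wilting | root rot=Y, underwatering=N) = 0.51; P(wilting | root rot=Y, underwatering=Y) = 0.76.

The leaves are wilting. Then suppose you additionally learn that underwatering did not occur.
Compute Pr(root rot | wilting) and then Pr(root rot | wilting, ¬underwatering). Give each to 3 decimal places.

Sum P(wilting|·) weighted by the priors over the 4 (root rot, underwatering) configurations:
  P(wilting) = 0.03*0.9*0.82 + 0.55*0.9*0.18 + 0.51*0.1*0.82 + 0.76*0.1*0.18
        = 0.022140 + 0.089100 + 0.041820 + 0.013680 = 0.166740
Configurations with root rot contribute 0.055500, so
  P(root rot | wilting) = 0.055500 / 0.166740 ≈ 0.333

With the extra evidence:
P(wilting | ¬underwatering) = 0.03*0.9 + 0.51*0.1 = 0.027000 + 0.051000 = 0.078000
Of this, 0.051000 comes from 0.51*0.1 (the root rot=true cases).
Hence the posterior is 0.051000/0.078000 ≈ 0.654.
Ruling out underwatering raises the posterior on root rot — the flip side of explaining away.

Pr(root rot | wilting) ≈ 0.333; Pr(root rot | wilting, ¬underwatering) ≈ 0.654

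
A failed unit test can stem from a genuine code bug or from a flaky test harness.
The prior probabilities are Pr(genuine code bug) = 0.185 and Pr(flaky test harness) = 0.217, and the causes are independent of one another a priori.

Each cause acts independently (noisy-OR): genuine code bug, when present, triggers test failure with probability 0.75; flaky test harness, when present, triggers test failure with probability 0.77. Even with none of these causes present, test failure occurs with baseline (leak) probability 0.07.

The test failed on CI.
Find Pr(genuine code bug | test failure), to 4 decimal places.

Under noisy-OR, P(test failure | causes) = 1 − (1−0.07)·∏(1−qᵢ) over the active causes.
P(test failure) = 0.07×0.815×0.783 + 0.7861×0.815×0.217 + 0.7675×0.185×0.783 + 0.946525×0.185×0.217 = 0.044670 + 0.139026 + 0.111176 + 0.037998 = 0.332870
Restricting to configurations with genuine code bug present: 0.111176 + 0.037998 = 0.149174.
P(genuine code bug | test failure) = 0.149174 / 0.332870 ≈ 0.4481

Pr(genuine code bug | test failure) ≈ 0.4481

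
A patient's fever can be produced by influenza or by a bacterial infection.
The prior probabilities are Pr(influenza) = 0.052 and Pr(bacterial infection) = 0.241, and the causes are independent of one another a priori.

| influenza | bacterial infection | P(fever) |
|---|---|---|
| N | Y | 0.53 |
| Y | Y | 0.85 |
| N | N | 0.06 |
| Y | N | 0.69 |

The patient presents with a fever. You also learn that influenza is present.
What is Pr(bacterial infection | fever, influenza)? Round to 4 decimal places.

Sum P(fever|·) weighted by the priors over both values of bacterial infection:
  P(fever | influenza) = 0.69×0.759 + 0.85×0.241
        = 0.523710 + 0.204850 = 0.728560
Configurations with bacterial infection contribute 0.204850, so
  P(bacterial infection | fever, influenza) = 0.204850 / 0.728560 ≈ 0.2812

Pr(bacterial infection | fever, influenza) ≈ 0.2812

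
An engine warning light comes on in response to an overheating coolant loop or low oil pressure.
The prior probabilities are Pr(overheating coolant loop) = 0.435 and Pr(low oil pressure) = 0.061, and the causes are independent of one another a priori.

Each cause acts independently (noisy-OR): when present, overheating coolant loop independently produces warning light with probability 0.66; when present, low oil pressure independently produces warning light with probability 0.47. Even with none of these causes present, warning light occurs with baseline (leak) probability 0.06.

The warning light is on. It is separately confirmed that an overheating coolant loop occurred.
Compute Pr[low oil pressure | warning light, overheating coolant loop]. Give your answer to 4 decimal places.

Pr[low oil pressure | warning light, overheating coolant loop] ≈ 0.0735

Under noisy-OR, P(warning light | causes) = 1 − (1−0.06)·∏(1−qᵢ) over the active causes.
For the numerator, keep only low oil pressure=true terms: 0.830612×0.061 = 0.050667
Denominator P(warning light | overheating coolant loop): 0.6804×0.939 + 0.830612×0.061 = 0.689563
P(low oil pressure | warning light, overheating coolant loop) = 0.050667/0.689563 ≈ 0.0735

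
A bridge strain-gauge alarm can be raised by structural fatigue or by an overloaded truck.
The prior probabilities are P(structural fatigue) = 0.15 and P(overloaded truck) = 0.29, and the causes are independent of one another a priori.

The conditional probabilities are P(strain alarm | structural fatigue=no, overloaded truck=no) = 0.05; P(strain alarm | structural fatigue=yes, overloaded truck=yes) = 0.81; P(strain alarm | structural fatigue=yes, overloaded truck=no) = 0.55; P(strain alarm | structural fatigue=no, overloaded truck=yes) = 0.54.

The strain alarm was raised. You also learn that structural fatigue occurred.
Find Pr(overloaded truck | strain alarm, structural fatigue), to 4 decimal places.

Pr(overloaded truck | strain alarm, structural fatigue) ≈ 0.3756

Enumerate both values of overloaded truck and weight by the priors:
  P(strain alarm | structural fatigue) = 0.55×0.71 + 0.81×0.29
        = 0.390500 + 0.234900 = 0.625400
Configurations with overloaded truck contribute 0.234900, so
  P(overloaded truck | strain alarm, structural fatigue) = 0.234900 / 0.625400 ≈ 0.3756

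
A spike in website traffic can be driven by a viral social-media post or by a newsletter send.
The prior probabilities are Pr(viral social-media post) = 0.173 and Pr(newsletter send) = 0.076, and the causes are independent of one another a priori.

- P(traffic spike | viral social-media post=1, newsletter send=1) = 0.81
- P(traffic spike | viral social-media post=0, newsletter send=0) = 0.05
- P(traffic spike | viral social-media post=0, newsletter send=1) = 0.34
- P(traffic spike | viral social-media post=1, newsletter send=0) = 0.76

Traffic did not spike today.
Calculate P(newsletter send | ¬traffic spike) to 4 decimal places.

By total probability over the 4 (viral social-media post, newsletter send) configurations:
  P(¬traffic spike) = 0.95·0.827·0.924 + 0.66·0.827·0.076 + 0.24·0.173·0.924 + 0.19·0.173·0.076
        = 0.725941 + 0.041482 + 0.038364 + 0.002498 = 0.808285
The terms with newsletter send present sum to 0.043980, so
  P(newsletter send | ¬traffic spike) = 0.043980 / 0.808285 ≈ 0.0544

P(newsletter send | ¬traffic spike) ≈ 0.0544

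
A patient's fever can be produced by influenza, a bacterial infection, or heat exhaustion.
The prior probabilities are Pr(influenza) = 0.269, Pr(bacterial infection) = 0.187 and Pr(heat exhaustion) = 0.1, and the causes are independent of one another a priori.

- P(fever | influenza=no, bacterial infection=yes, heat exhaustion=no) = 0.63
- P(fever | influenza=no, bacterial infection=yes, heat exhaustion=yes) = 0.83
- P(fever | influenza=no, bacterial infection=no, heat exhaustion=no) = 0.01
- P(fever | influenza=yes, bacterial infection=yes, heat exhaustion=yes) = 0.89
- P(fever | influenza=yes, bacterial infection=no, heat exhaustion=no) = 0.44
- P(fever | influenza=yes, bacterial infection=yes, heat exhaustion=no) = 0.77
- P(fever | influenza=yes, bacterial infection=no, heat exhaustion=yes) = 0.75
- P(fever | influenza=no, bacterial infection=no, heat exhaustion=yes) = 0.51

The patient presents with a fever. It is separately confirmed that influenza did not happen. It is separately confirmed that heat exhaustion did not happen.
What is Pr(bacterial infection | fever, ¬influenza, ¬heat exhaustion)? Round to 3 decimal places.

By total probability over both values of bacterial infection:
  P(fever | ¬influenza, ¬heat exhaustion) = 0.01×0.813 + 0.63×0.187
        = 0.008130 + 0.117810 = 0.125940
Configurations with bacterial infection contribute 0.117810, so
  P(bacterial infection | fever, ¬influenza, ¬heat exhaustion) = 0.117810 / 0.125940 ≈ 0.935

Pr(bacterial infection | fever, ¬influenza, ¬heat exhaustion) ≈ 0.935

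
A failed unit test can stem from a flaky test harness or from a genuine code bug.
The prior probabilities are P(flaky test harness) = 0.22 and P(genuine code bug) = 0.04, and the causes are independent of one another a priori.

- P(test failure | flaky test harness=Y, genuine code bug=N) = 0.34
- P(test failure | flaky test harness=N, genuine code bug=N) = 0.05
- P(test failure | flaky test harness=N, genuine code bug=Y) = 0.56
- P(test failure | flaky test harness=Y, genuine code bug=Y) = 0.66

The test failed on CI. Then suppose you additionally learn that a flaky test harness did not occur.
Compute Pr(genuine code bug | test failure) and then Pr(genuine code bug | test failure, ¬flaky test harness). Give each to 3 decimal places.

Pr(genuine code bug | test failure) ≈ 0.176; Pr(genuine code bug | test failure, ¬flaky test harness) ≈ 0.318

By total probability over the 4 (flaky test harness, genuine code bug) configurations:
  P(test failure) = 0.05×0.78×0.96 + 0.56×0.78×0.04 + 0.34×0.22×0.96 + 0.66×0.22×0.04
        = 0.037440 + 0.017472 + 0.071808 + 0.005808 = 0.132528
Configurations with genuine code bug contribute 0.023280, so
  P(genuine code bug | test failure) = 0.023280 / 0.132528 ≈ 0.176

Now also conditioning on flaky test harness≠true:
Enumerate both values of genuine code bug and weight by the priors:
  P(test failure | ¬flaky test harness) = 0.05·0.96 + 0.56·0.04
        = 0.048000 + 0.022400 = 0.070400
Keeping only the genuine code bug-present terms gives 0.022400, so
  P(genuine code bug | test failure, ¬flaky test harness) = 0.022400 / 0.070400 ≈ 0.318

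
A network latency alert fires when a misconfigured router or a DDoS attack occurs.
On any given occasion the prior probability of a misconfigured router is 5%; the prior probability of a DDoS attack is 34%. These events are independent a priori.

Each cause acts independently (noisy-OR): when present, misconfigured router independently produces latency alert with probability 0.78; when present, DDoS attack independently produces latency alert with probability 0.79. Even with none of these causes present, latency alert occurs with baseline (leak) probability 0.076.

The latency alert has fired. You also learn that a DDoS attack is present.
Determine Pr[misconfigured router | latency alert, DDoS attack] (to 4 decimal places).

Under noisy-OR, P(latency alert | causes) = 1 − (1−0.076)·∏(1−qᵢ) over the active causes.
By total probability over both values of misconfigured router:
  P(latency alert | DDoS attack) = 0.80596×0.95 + 0.957311×0.05
        = 0.765662 + 0.047866 = 0.813528
The terms with misconfigured router present sum to 0.047866, so
  P(misconfigured router | latency alert, DDoS attack) = 0.047866 / 0.813528 ≈ 0.0588

Pr[misconfigured router | latency alert, DDoS attack] ≈ 0.0588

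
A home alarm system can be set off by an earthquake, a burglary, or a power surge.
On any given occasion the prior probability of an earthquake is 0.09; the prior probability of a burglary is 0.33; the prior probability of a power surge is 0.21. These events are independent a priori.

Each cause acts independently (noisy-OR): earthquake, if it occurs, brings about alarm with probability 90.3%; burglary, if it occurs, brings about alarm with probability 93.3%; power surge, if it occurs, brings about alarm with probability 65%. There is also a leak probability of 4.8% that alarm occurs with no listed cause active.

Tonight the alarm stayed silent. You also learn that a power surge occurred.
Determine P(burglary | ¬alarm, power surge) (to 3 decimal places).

Under noisy-OR, P(alarm | causes) = 1 − (1−0.048)·∏(1−qᵢ) over the active causes.
Weight on burglary=true, given the evidence: 0.006704 + 0.000064 = 0.006768
Normalizer over all consistent configurations: 0.3332×0.91×0.67 + 0.022324×0.91×0.33 + 0.03232×0.09×0.67 + 0.002165×0.09×0.33 = 0.211869
Posterior = 0.006768 / 0.211869 ≈ 0.032

P(burglary | ¬alarm, power surge) ≈ 0.032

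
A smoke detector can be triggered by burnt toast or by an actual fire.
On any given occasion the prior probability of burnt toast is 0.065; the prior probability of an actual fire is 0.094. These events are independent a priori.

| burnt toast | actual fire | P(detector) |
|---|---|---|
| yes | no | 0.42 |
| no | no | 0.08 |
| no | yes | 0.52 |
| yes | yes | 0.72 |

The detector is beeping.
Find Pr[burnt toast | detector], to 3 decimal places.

P(detector) = 0.08*0.935*0.906 + 0.52*0.935*0.094 + 0.42*0.065*0.906 + 0.72*0.065*0.094 = 0.067769 + 0.045703 + 0.024734 + 0.004399 = 0.142605
The burnt toast-present share is 0.024734 + 0.004399 = 0.029133.
So P(burnt toast | detector) = 0.029133/0.142605 ≈ 0.204.

Pr[burnt toast | detector] ≈ 0.204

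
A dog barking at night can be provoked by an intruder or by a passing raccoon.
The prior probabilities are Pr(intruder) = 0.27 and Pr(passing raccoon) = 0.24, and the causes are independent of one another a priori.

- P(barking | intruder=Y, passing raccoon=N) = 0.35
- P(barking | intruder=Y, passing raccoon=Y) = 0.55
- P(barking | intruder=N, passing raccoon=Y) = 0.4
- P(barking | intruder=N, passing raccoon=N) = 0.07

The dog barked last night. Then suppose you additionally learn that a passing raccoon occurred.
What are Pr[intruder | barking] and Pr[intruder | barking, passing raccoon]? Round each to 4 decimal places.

Weight on intruder=true, given the evidence: 0.071820 + 0.035640 = 0.107460
Normalizer over all consistent configurations: 0.07·0.73·0.76 + 0.4·0.73·0.24 + 0.35·0.27·0.76 + 0.55·0.27·0.24 = 0.216376
Posterior = 0.107460 / 0.216376 ≈ 0.4966

Now condition on the additional information:
Enumerate both values of intruder and weight by the priors:
  P(barking | passing raccoon) = 0.4·0.73 + 0.55·0.27
        = 0.292000 + 0.148500 = 0.440500
Keeping only the intruder-present terms gives 0.148500, so
  P(intruder | barking, passing raccoon) = 0.148500 / 0.440500 ≈ 0.3371
The drop from 0.4966 to 0.3371 is the explaining-away (discounting) effect.

Pr[intruder | barking] ≈ 0.4966; Pr[intruder | barking, passing raccoon] ≈ 0.3371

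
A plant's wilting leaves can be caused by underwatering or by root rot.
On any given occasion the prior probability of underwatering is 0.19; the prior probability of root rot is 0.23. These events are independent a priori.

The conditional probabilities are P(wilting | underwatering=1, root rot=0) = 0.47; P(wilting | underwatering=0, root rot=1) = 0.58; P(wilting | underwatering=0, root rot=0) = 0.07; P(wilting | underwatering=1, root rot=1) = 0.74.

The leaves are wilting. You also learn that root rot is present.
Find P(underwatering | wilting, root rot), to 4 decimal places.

P(wilting | root rot) = 0.58·0.81 + 0.74·0.19 = 0.469800 + 0.140600 = 0.610400
Restricting to configurations with underwatering present: 0.74·0.19 = 0.140600.
P(underwatering | wilting, root rot) = 0.140600 / 0.610400 ≈ 0.2303

P(underwatering | wilting, root rot) ≈ 0.2303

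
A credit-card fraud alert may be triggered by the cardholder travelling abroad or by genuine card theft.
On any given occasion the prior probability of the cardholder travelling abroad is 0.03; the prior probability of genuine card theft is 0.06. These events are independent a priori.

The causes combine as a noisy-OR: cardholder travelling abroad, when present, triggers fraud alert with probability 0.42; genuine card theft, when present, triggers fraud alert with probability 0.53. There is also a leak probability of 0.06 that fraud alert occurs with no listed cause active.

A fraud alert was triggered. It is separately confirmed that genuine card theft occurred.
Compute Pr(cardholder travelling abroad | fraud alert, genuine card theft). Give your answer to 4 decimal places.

Pr(cardholder travelling abroad | fraud alert, genuine card theft) ≈ 0.0396

Under noisy-OR, P(fraud alert | causes) = 1 − (1−0.06)·∏(1−qᵢ) over the active causes.
P(fraud alert | genuine card theft) = 0.5582×0.97 + 0.743756×0.03 = 0.541454 + 0.022313 = 0.563767
The cardholder travelling abroad-present share is 0.743756×0.03 = 0.022313.
P(cardholder travelling abroad | fraud alert, genuine card theft) = 0.022313 / 0.563767 ≈ 0.0396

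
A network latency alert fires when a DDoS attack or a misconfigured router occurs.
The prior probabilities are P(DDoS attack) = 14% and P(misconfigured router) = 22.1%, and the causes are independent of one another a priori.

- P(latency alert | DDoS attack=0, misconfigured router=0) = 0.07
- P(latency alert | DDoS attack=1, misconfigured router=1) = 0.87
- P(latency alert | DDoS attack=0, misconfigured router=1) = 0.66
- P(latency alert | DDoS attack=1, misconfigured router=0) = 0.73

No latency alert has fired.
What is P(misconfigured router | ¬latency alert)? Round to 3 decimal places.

P(misconfigured router | ¬latency alert) ≈ 0.095

P(¬latency alert) = 0.93×0.86×0.779 + 0.34×0.86×0.221 + 0.27×0.14×0.779 + 0.13×0.14×0.221 = 0.623044 + 0.064620 + 0.029446 + 0.004022 = 0.721132
Restricting to configurations with misconfigured router present: 0.064620 + 0.004022 = 0.068642.
Hence the posterior is 0.068642/0.721132 ≈ 0.095.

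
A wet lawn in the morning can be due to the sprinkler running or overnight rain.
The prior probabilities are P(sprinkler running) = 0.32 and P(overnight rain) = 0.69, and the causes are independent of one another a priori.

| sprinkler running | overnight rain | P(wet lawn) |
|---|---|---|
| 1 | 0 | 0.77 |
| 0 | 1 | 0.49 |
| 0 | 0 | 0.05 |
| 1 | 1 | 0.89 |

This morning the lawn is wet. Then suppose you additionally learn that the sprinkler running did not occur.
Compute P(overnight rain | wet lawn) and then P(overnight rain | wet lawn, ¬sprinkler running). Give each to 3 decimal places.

P(overnight rain | wet lawn) ≈ 0.831; P(overnight rain | wet lawn, ¬sprinkler running) ≈ 0.956

Enumerate the 4 (sprinkler running, overnight rain) configurations and weight by the priors:
  P(wet lawn) = 0.05×0.68×0.31 + 0.49×0.68×0.69 + 0.77×0.32×0.31 + 0.89×0.32×0.69
        = 0.010540 + 0.229908 + 0.076384 + 0.196512 = 0.513344
Keeping only the overnight rain-present terms gives 0.426420, so
  P(overnight rain | wet lawn) = 0.426420 / 0.513344 ≈ 0.831

With the extra evidence:
Sum P(wet lawn|·) weighted by the priors over both values of overnight rain:
  P(wet lawn | ¬sprinkler running) = 0.05*0.31 + 0.49*0.69
        = 0.015500 + 0.338100 = 0.353600
Keeping only the overnight rain-present terms gives 0.338100, so
  P(overnight rain | wet lawn, ¬sprinkler running) = 0.338100 / 0.353600 ≈ 0.956
With sprinkler running excluded, overnight rain must carry more of the explanatory weight for the wet lawn.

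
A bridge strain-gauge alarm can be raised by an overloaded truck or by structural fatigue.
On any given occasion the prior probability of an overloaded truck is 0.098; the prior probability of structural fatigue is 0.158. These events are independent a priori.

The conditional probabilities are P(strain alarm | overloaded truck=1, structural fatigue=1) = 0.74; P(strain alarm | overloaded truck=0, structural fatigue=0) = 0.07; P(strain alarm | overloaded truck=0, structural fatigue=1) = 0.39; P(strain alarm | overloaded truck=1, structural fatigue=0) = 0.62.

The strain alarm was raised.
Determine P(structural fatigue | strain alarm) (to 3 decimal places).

By total probability over the 4 (overloaded truck, structural fatigue) configurations:
  P(strain alarm) = 0.07*0.902*0.842 + 0.39*0.902*0.158 + 0.62*0.098*0.842 + 0.74*0.098*0.158
        = 0.053164 + 0.055581 + 0.051160 + 0.011458 = 0.171363
The terms with structural fatigue present sum to 0.067039, so
  P(structural fatigue | strain alarm) = 0.067039 / 0.171363 ≈ 0.391

P(structural fatigue | strain alarm) ≈ 0.391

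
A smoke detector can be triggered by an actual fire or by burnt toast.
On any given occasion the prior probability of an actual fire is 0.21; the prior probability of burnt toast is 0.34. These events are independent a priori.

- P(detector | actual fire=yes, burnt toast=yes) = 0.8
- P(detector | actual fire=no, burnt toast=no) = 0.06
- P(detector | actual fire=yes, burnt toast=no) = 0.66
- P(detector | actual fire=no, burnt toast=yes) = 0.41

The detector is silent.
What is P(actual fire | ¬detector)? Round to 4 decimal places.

P(¬detector) = 0.94·0.79·0.66 + 0.59·0.79·0.34 + 0.34·0.21·0.66 + 0.2·0.21·0.34 = 0.490116 + 0.158474 + 0.047124 + 0.014280 = 0.709994
Restricting to configurations with actual fire present: 0.047124 + 0.014280 = 0.061404.
So P(actual fire | ¬detector) = 0.061404/0.709994 ≈ 0.0865.

P(actual fire | ¬detector) ≈ 0.0865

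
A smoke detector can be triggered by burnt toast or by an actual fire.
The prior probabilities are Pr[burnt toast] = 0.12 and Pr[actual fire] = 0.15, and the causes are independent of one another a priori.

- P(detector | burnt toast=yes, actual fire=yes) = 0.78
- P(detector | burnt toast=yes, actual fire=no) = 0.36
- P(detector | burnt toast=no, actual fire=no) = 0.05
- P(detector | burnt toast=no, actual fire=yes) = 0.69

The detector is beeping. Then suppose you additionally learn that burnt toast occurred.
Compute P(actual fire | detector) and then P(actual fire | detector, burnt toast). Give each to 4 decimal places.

P(actual fire | detector) ≈ 0.5865; P(actual fire | detector, burnt toast) ≈ 0.2766

Sum P(detector|·) weighted by the priors over the 4 (burnt toast, actual fire) configurations:
  P(detector) = 0.05·0.88·0.85 + 0.69·0.88·0.15 + 0.36·0.12·0.85 + 0.78·0.12·0.15
        = 0.037400 + 0.091080 + 0.036720 + 0.014040 = 0.179240
The terms with actual fire present sum to 0.105120, so
  P(actual fire | detector) = 0.105120 / 0.179240 ≈ 0.5865

With the extra evidence:
By total probability over both values of actual fire:
  P(detector | burnt toast) = 0.36×0.85 + 0.78×0.15
        = 0.306000 + 0.117000 = 0.423000
The terms with actual fire present sum to 0.117000, so
  P(actual fire | detector, burnt toast) = 0.117000 / 0.423000 ≈ 0.2766
Conditioning on burnt toast lowers the posterior on actual fire: the classic explaining-away effect in a common-effect structure.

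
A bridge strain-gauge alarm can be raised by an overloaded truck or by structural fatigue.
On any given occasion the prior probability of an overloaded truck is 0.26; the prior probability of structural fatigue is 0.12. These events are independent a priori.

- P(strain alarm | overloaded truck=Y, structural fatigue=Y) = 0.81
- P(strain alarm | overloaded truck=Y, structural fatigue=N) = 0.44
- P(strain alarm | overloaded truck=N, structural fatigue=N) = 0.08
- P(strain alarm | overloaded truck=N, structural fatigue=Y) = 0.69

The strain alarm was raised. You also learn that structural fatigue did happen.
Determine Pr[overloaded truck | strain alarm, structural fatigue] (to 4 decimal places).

Weight on overloaded truck=true, given the evidence: 0.81·0.26 = 0.210600
The normalizing constant is 0.69·0.74 + 0.81·0.26 = 0.721200
P(overloaded truck | strain alarm, structural fatigue) = 0.210600/0.721200 ≈ 0.2920

Pr[overloaded truck | strain alarm, structural fatigue] ≈ 0.2920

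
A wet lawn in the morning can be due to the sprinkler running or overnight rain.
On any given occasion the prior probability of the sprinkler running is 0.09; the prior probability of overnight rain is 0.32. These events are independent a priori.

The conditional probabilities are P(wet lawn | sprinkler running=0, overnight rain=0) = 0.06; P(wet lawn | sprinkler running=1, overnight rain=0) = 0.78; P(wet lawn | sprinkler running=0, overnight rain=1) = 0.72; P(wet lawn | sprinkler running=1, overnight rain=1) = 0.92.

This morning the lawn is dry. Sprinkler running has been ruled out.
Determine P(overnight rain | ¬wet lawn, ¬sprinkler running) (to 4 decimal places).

P(¬wet lawn | ¬sprinkler running) = 0.94*0.68 + 0.28*0.32 = 0.639200 + 0.089600 = 0.728800
Restricting to configurations with overnight rain present: 0.28*0.32 = 0.089600.
Hence the posterior is 0.089600/0.728800 ≈ 0.1229.

P(overnight rain | ¬wet lawn, ¬sprinkler running) ≈ 0.1229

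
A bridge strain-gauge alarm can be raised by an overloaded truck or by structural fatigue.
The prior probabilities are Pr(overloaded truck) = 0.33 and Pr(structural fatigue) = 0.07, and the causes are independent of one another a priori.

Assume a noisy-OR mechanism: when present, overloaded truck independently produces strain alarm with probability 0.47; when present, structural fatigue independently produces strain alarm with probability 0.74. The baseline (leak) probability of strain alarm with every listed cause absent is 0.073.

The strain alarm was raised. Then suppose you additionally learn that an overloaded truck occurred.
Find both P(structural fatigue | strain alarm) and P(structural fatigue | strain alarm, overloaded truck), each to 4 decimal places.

Under noisy-OR, P(strain alarm | causes) = 1 − (1−0.073)·∏(1−qᵢ) over the active causes.
P(strain alarm) = 0.073×0.67×0.93 + 0.75898×0.67×0.07 + 0.50869×0.33×0.93 + 0.872259×0.33×0.07 = 0.045486 + 0.035596 + 0.156117 + 0.020149 = 0.257348
Restricting to configurations with structural fatigue present: 0.035596 + 0.020149 = 0.055745.
P(structural fatigue | strain alarm) = 0.055745 / 0.257348 ≈ 0.2166

Now condition on the additional information:
For the numerator, keep only structural fatigue=true terms: 0.872259·0.07 = 0.061058
Denominator P(strain alarm | overloaded truck): 0.50869·0.93 + 0.872259·0.07 = 0.534140
P(structural fatigue | strain alarm, overloaded truck) = 0.061058/0.534140 ≈ 0.1143

P(structural fatigue | strain alarm) ≈ 0.2166; P(structural fatigue | strain alarm, overloaded truck) ≈ 0.1143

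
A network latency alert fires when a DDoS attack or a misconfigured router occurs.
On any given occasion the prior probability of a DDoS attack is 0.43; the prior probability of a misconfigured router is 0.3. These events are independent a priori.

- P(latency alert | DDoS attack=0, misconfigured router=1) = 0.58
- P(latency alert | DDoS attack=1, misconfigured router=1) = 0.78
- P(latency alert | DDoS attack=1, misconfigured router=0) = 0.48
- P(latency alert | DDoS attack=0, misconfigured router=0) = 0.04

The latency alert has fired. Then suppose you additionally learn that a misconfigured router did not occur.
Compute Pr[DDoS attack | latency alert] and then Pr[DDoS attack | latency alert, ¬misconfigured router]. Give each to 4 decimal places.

Pr[DDoS attack | latency alert] ≈ 0.6804; Pr[DDoS attack | latency alert, ¬misconfigured router] ≈ 0.9005

Numerator (weight on configurations with DDoS attack): 0.144480 + 0.100620 = 0.245100
Normalizer over all consistent configurations: 0.04·0.57·0.7 + 0.58·0.57·0.3 + 0.48·0.43·0.7 + 0.78·0.43·0.3 = 0.360240
Posterior = 0.245100 / 0.360240 ≈ 0.6804

With the extra evidence:
P(latency alert | ¬misconfigured router) = 0.04×0.57 + 0.48×0.43 = 0.022800 + 0.206400 = 0.229200
Of this, 0.206400 comes from 0.48×0.43 (the DDoS attack=true cases).
P(DDoS attack | latency alert, ¬misconfigured router) = 0.206400 / 0.229200 ≈ 0.9005
Ruling out misconfigured router raises the posterior on DDoS attack — the flip side of explaining away.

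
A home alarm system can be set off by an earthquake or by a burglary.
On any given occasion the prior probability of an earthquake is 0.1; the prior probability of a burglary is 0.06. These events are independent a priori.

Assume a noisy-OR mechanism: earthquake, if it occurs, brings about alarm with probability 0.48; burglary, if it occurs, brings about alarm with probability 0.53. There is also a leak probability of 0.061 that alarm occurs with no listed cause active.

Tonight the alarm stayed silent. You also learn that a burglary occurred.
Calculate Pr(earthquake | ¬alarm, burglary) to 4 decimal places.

Pr(earthquake | ¬alarm, burglary) ≈ 0.0546

Under noisy-OR, P(alarm | causes) = 1 − (1−0.061)·∏(1−qᵢ) over the active causes.
Numerator (weight on configurations with earthquake): 0.229492·0.1 = 0.022949
Normalizer over all consistent configurations: 0.44133·0.9 + 0.229492·0.1 = 0.420146
Posterior = 0.022949 / 0.420146 ≈ 0.0546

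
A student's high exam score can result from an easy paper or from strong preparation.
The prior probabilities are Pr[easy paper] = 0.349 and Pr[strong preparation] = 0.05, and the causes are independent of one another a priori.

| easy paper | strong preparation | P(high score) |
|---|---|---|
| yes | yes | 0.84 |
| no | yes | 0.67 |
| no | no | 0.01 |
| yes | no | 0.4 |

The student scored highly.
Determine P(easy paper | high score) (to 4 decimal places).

P(high score) = 0.01·0.651·0.95 + 0.67·0.651·0.05 + 0.4·0.349·0.95 + 0.84·0.349·0.05 = 0.006184 + 0.021809 + 0.132620 + 0.014658 = 0.175271
Of this, 0.147278 comes from 0.132620 + 0.014658 (the easy paper=true cases).
Hence the posterior is 0.147278/0.175271 ≈ 0.8403.

P(easy paper | high score) ≈ 0.8403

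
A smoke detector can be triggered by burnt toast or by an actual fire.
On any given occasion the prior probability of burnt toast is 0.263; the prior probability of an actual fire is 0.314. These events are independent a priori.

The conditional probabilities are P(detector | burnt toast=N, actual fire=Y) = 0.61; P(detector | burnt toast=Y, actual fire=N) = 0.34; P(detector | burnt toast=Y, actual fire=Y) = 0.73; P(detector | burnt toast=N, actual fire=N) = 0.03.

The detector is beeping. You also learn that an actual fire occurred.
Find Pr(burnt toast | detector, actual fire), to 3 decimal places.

Pr(burnt toast | detector, actual fire) ≈ 0.299

By total probability over both values of burnt toast:
  P(detector | actual fire) = 0.61×0.737 + 0.73×0.263
        = 0.449570 + 0.191990 = 0.641560
The terms with burnt toast present sum to 0.191990, so
  P(burnt toast | detector, actual fire) = 0.191990 / 0.641560 ≈ 0.299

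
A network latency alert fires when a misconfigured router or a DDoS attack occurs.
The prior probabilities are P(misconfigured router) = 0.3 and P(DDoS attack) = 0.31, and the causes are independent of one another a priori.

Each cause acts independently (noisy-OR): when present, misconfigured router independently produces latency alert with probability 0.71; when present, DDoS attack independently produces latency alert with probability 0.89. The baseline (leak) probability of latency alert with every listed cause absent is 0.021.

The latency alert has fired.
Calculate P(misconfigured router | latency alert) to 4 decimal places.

Under noisy-OR, P(latency alert | causes) = 1 − (1−0.021)·∏(1−qᵢ) over the active causes.
Weight on misconfigured router=true, given the evidence: 0.148231 + 0.090096 = 0.238327
Denominator P(latency alert): 0.021×0.7×0.69 + 0.89231×0.7×0.31 + 0.71609×0.3×0.69 + 0.96877×0.3×0.31 = 0.442101
Posterior = 0.238327 / 0.442101 ≈ 0.5391

P(misconfigured router | latency alert) ≈ 0.5391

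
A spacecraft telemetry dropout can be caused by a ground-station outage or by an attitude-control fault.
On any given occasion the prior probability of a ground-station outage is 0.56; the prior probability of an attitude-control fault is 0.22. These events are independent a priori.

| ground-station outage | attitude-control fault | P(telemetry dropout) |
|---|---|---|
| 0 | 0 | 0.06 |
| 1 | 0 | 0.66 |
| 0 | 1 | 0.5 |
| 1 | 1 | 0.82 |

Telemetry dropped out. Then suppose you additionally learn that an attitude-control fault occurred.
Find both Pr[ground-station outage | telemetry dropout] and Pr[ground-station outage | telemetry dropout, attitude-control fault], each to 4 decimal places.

P(telemetry dropout) = 0.06*0.44*0.78 + 0.5*0.44*0.22 + 0.66*0.56*0.78 + 0.82*0.56*0.22 = 0.020592 + 0.048400 + 0.288288 + 0.101024 = 0.458304
Restricting to configurations with ground-station outage present: 0.288288 + 0.101024 = 0.389312.
P(ground-station outage | telemetry dropout) = 0.389312 / 0.458304 ≈ 0.8495

With the extra evidence:
P(telemetry dropout | attitude-control fault) = 0.5·0.44 + 0.82·0.56 = 0.220000 + 0.459200 = 0.679200
Restricting to configurations with ground-station outage present: 0.82·0.56 = 0.459200.
Hence the posterior is 0.459200/0.679200 ≈ 0.6761.
Conditioning on attitude-control fault lowers the posterior on ground-station outage: the classic explaining-away effect in a common-effect structure.

Pr[ground-station outage | telemetry dropout] ≈ 0.8495; Pr[ground-station outage | telemetry dropout, attitude-control fault] ≈ 0.6761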